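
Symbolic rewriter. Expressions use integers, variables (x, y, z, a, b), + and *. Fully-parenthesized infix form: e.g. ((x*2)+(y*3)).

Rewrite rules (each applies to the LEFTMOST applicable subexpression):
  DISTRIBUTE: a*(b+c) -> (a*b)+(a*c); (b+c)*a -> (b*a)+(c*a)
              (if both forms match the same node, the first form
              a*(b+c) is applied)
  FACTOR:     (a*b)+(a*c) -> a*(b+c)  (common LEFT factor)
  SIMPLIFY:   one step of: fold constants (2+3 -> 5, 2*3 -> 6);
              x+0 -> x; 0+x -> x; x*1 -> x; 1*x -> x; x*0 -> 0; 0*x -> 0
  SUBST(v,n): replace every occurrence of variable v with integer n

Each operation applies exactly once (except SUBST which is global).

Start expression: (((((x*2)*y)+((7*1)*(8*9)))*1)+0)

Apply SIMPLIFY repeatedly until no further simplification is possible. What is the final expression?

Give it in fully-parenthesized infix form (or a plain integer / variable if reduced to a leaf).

Start: (((((x*2)*y)+((7*1)*(8*9)))*1)+0)
Step 1: at root: (((((x*2)*y)+((7*1)*(8*9)))*1)+0) -> ((((x*2)*y)+((7*1)*(8*9)))*1); overall: (((((x*2)*y)+((7*1)*(8*9)))*1)+0) -> ((((x*2)*y)+((7*1)*(8*9)))*1)
Step 2: at root: ((((x*2)*y)+((7*1)*(8*9)))*1) -> (((x*2)*y)+((7*1)*(8*9))); overall: ((((x*2)*y)+((7*1)*(8*9)))*1) -> (((x*2)*y)+((7*1)*(8*9)))
Step 3: at RL: (7*1) -> 7; overall: (((x*2)*y)+((7*1)*(8*9))) -> (((x*2)*y)+(7*(8*9)))
Step 4: at RR: (8*9) -> 72; overall: (((x*2)*y)+(7*(8*9))) -> (((x*2)*y)+(7*72))
Step 5: at R: (7*72) -> 504; overall: (((x*2)*y)+(7*72)) -> (((x*2)*y)+504)
Fixed point: (((x*2)*y)+504)

Answer: (((x*2)*y)+504)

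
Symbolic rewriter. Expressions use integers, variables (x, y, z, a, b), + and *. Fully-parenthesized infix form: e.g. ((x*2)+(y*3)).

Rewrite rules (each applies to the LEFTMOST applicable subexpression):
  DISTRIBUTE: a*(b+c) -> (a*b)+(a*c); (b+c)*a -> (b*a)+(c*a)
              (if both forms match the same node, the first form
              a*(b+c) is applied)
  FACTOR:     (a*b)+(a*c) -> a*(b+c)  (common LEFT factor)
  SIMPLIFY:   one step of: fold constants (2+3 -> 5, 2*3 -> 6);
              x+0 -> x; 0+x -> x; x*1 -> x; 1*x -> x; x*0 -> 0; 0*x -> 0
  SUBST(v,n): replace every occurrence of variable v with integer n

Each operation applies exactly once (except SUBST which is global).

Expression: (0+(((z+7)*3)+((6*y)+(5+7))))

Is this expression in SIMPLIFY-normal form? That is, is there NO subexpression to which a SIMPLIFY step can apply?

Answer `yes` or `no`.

Expression: (0+(((z+7)*3)+((6*y)+(5+7))))
Scanning for simplifiable subexpressions (pre-order)...
  at root: (0+(((z+7)*3)+((6*y)+(5+7)))) (SIMPLIFIABLE)
  at R: (((z+7)*3)+((6*y)+(5+7))) (not simplifiable)
  at RL: ((z+7)*3) (not simplifiable)
  at RLL: (z+7) (not simplifiable)
  at RR: ((6*y)+(5+7)) (not simplifiable)
  at RRL: (6*y) (not simplifiable)
  at RRR: (5+7) (SIMPLIFIABLE)
Found simplifiable subexpr at path root: (0+(((z+7)*3)+((6*y)+(5+7))))
One SIMPLIFY step would give: (((z+7)*3)+((6*y)+(5+7)))
-> NOT in normal form.

Answer: no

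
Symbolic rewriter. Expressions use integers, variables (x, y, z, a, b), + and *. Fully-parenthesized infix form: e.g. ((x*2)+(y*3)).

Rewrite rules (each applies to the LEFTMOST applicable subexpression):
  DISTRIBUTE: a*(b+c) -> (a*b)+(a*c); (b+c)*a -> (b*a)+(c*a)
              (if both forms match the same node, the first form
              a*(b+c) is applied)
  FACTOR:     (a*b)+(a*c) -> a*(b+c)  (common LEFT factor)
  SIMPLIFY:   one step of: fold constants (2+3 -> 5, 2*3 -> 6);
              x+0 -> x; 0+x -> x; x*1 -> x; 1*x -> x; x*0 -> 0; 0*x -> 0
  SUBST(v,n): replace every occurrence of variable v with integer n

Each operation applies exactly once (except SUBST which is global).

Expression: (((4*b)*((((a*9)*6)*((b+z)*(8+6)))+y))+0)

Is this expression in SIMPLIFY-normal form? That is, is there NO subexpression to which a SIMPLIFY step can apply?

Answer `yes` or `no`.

Expression: (((4*b)*((((a*9)*6)*((b+z)*(8+6)))+y))+0)
Scanning for simplifiable subexpressions (pre-order)...
  at root: (((4*b)*((((a*9)*6)*((b+z)*(8+6)))+y))+0) (SIMPLIFIABLE)
  at L: ((4*b)*((((a*9)*6)*((b+z)*(8+6)))+y)) (not simplifiable)
  at LL: (4*b) (not simplifiable)
  at LR: ((((a*9)*6)*((b+z)*(8+6)))+y) (not simplifiable)
  at LRL: (((a*9)*6)*((b+z)*(8+6))) (not simplifiable)
  at LRLL: ((a*9)*6) (not simplifiable)
  at LRLLL: (a*9) (not simplifiable)
  at LRLR: ((b+z)*(8+6)) (not simplifiable)
  at LRLRL: (b+z) (not simplifiable)
  at LRLRR: (8+6) (SIMPLIFIABLE)
Found simplifiable subexpr at path root: (((4*b)*((((a*9)*6)*((b+z)*(8+6)))+y))+0)
One SIMPLIFY step would give: ((4*b)*((((a*9)*6)*((b+z)*(8+6)))+y))
-> NOT in normal form.

Answer: no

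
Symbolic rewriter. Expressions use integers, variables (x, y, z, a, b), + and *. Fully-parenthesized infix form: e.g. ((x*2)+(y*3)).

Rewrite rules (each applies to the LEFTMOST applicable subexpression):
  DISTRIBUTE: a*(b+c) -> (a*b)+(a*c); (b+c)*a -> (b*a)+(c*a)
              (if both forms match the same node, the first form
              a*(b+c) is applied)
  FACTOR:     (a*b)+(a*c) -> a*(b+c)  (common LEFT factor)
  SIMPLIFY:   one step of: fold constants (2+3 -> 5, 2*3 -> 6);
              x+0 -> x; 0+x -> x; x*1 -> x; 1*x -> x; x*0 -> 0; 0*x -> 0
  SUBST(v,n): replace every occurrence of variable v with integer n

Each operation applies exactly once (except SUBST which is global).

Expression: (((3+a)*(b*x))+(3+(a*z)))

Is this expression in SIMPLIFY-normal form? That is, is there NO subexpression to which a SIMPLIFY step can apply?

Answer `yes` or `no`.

Answer: yes

Derivation:
Expression: (((3+a)*(b*x))+(3+(a*z)))
Scanning for simplifiable subexpressions (pre-order)...
  at root: (((3+a)*(b*x))+(3+(a*z))) (not simplifiable)
  at L: ((3+a)*(b*x)) (not simplifiable)
  at LL: (3+a) (not simplifiable)
  at LR: (b*x) (not simplifiable)
  at R: (3+(a*z)) (not simplifiable)
  at RR: (a*z) (not simplifiable)
Result: no simplifiable subexpression found -> normal form.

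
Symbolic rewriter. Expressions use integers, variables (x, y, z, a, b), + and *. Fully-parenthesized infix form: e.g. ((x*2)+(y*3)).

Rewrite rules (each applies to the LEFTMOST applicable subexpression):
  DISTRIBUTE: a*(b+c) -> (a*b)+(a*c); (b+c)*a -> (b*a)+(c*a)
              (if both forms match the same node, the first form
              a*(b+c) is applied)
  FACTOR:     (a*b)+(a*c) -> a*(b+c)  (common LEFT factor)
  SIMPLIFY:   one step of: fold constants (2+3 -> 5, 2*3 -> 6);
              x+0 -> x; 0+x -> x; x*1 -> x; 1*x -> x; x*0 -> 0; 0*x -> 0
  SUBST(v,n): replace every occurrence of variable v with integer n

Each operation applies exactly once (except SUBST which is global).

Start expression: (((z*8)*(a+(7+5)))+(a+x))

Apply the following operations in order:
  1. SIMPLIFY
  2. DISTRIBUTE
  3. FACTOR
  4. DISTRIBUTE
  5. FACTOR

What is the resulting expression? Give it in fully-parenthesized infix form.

Start: (((z*8)*(a+(7+5)))+(a+x))
Apply SIMPLIFY at LRR (target: (7+5)): (((z*8)*(a+(7+5)))+(a+x)) -> (((z*8)*(a+12))+(a+x))
Apply DISTRIBUTE at L (target: ((z*8)*(a+12))): (((z*8)*(a+12))+(a+x)) -> ((((z*8)*a)+((z*8)*12))+(a+x))
Apply FACTOR at L (target: (((z*8)*a)+((z*8)*12))): ((((z*8)*a)+((z*8)*12))+(a+x)) -> (((z*8)*(a+12))+(a+x))
Apply DISTRIBUTE at L (target: ((z*8)*(a+12))): (((z*8)*(a+12))+(a+x)) -> ((((z*8)*a)+((z*8)*12))+(a+x))
Apply FACTOR at L (target: (((z*8)*a)+((z*8)*12))): ((((z*8)*a)+((z*8)*12))+(a+x)) -> (((z*8)*(a+12))+(a+x))

Answer: (((z*8)*(a+12))+(a+x))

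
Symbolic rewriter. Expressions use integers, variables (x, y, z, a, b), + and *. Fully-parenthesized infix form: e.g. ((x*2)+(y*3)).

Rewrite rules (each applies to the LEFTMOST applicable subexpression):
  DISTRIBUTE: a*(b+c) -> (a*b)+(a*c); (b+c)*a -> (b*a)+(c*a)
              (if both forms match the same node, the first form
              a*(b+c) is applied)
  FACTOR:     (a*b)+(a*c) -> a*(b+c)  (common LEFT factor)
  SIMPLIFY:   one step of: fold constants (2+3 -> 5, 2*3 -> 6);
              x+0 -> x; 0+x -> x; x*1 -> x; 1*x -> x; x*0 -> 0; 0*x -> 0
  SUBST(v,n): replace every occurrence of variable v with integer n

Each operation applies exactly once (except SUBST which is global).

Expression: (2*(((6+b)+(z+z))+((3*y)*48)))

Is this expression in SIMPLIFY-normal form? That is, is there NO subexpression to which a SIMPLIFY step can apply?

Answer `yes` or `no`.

Expression: (2*(((6+b)+(z+z))+((3*y)*48)))
Scanning for simplifiable subexpressions (pre-order)...
  at root: (2*(((6+b)+(z+z))+((3*y)*48))) (not simplifiable)
  at R: (((6+b)+(z+z))+((3*y)*48)) (not simplifiable)
  at RL: ((6+b)+(z+z)) (not simplifiable)
  at RLL: (6+b) (not simplifiable)
  at RLR: (z+z) (not simplifiable)
  at RR: ((3*y)*48) (not simplifiable)
  at RRL: (3*y) (not simplifiable)
Result: no simplifiable subexpression found -> normal form.

Answer: yes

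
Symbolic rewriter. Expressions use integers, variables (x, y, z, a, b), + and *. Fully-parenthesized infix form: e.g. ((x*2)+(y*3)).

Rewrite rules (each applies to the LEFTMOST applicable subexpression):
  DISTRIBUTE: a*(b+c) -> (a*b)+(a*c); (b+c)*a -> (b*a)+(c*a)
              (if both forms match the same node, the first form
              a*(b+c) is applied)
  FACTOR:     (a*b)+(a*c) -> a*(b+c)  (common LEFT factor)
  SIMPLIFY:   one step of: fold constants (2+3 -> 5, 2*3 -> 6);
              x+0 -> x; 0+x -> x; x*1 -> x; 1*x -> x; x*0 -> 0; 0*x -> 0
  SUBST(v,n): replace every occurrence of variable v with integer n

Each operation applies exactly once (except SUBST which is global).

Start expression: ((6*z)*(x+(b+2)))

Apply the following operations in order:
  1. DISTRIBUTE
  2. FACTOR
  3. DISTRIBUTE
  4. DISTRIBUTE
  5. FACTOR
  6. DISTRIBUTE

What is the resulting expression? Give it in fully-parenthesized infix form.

Answer: (((6*z)*x)+(((6*z)*b)+((6*z)*2)))

Derivation:
Start: ((6*z)*(x+(b+2)))
Apply DISTRIBUTE at root (target: ((6*z)*(x+(b+2)))): ((6*z)*(x+(b+2))) -> (((6*z)*x)+((6*z)*(b+2)))
Apply FACTOR at root (target: (((6*z)*x)+((6*z)*(b+2)))): (((6*z)*x)+((6*z)*(b+2))) -> ((6*z)*(x+(b+2)))
Apply DISTRIBUTE at root (target: ((6*z)*(x+(b+2)))): ((6*z)*(x+(b+2))) -> (((6*z)*x)+((6*z)*(b+2)))
Apply DISTRIBUTE at R (target: ((6*z)*(b+2))): (((6*z)*x)+((6*z)*(b+2))) -> (((6*z)*x)+(((6*z)*b)+((6*z)*2)))
Apply FACTOR at R (target: (((6*z)*b)+((6*z)*2))): (((6*z)*x)+(((6*z)*b)+((6*z)*2))) -> (((6*z)*x)+((6*z)*(b+2)))
Apply DISTRIBUTE at R (target: ((6*z)*(b+2))): (((6*z)*x)+((6*z)*(b+2))) -> (((6*z)*x)+(((6*z)*b)+((6*z)*2)))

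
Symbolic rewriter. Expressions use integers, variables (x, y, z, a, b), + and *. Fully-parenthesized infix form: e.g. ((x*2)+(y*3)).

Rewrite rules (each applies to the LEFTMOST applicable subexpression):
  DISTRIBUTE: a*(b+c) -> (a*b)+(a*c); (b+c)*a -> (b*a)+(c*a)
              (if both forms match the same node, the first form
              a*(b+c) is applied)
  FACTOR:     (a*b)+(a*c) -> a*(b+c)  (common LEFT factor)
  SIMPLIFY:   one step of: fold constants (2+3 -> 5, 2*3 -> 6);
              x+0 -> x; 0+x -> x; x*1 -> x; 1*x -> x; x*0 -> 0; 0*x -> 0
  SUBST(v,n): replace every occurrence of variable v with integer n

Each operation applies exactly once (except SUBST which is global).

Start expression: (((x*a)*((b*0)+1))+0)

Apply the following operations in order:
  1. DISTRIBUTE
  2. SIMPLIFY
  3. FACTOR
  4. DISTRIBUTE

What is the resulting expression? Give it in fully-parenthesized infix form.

Start: (((x*a)*((b*0)+1))+0)
Apply DISTRIBUTE at L (target: ((x*a)*((b*0)+1))): (((x*a)*((b*0)+1))+0) -> ((((x*a)*(b*0))+((x*a)*1))+0)
Apply SIMPLIFY at root (target: ((((x*a)*(b*0))+((x*a)*1))+0)): ((((x*a)*(b*0))+((x*a)*1))+0) -> (((x*a)*(b*0))+((x*a)*1))
Apply FACTOR at root (target: (((x*a)*(b*0))+((x*a)*1))): (((x*a)*(b*0))+((x*a)*1)) -> ((x*a)*((b*0)+1))
Apply DISTRIBUTE at root (target: ((x*a)*((b*0)+1))): ((x*a)*((b*0)+1)) -> (((x*a)*(b*0))+((x*a)*1))

Answer: (((x*a)*(b*0))+((x*a)*1))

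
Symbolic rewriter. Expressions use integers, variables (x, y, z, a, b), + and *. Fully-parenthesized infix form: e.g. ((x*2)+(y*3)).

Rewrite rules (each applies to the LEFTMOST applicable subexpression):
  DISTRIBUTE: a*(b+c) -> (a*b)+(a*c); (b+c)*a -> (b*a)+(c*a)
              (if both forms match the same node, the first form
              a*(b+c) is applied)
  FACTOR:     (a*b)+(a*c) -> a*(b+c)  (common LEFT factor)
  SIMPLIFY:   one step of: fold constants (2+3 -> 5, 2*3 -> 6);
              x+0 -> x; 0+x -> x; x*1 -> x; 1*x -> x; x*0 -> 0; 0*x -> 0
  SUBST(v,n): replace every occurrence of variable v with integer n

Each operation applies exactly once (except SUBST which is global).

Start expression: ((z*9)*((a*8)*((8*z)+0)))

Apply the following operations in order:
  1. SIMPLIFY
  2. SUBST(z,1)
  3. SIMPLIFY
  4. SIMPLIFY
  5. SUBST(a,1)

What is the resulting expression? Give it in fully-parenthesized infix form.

Answer: (9*((1*8)*8))

Derivation:
Start: ((z*9)*((a*8)*((8*z)+0)))
Apply SIMPLIFY at RR (target: ((8*z)+0)): ((z*9)*((a*8)*((8*z)+0))) -> ((z*9)*((a*8)*(8*z)))
Apply SUBST(z,1): ((z*9)*((a*8)*(8*z))) -> ((1*9)*((a*8)*(8*1)))
Apply SIMPLIFY at L (target: (1*9)): ((1*9)*((a*8)*(8*1))) -> (9*((a*8)*(8*1)))
Apply SIMPLIFY at RR (target: (8*1)): (9*((a*8)*(8*1))) -> (9*((a*8)*8))
Apply SUBST(a,1): (9*((a*8)*8)) -> (9*((1*8)*8))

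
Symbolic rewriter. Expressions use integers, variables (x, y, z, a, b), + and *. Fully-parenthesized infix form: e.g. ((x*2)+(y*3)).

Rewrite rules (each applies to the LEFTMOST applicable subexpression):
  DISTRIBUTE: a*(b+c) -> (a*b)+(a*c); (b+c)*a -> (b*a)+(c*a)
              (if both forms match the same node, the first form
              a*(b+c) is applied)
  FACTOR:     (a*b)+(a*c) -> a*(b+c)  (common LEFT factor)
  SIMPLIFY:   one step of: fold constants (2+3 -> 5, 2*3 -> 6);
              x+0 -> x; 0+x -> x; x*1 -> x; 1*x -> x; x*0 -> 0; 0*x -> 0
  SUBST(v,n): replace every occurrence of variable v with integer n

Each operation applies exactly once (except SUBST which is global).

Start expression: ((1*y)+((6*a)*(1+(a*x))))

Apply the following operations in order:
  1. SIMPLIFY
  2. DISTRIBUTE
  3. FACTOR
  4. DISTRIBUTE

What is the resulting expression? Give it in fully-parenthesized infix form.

Answer: (y+(((6*a)*1)+((6*a)*(a*x))))

Derivation:
Start: ((1*y)+((6*a)*(1+(a*x))))
Apply SIMPLIFY at L (target: (1*y)): ((1*y)+((6*a)*(1+(a*x)))) -> (y+((6*a)*(1+(a*x))))
Apply DISTRIBUTE at R (target: ((6*a)*(1+(a*x)))): (y+((6*a)*(1+(a*x)))) -> (y+(((6*a)*1)+((6*a)*(a*x))))
Apply FACTOR at R (target: (((6*a)*1)+((6*a)*(a*x)))): (y+(((6*a)*1)+((6*a)*(a*x)))) -> (y+((6*a)*(1+(a*x))))
Apply DISTRIBUTE at R (target: ((6*a)*(1+(a*x)))): (y+((6*a)*(1+(a*x)))) -> (y+(((6*a)*1)+((6*a)*(a*x))))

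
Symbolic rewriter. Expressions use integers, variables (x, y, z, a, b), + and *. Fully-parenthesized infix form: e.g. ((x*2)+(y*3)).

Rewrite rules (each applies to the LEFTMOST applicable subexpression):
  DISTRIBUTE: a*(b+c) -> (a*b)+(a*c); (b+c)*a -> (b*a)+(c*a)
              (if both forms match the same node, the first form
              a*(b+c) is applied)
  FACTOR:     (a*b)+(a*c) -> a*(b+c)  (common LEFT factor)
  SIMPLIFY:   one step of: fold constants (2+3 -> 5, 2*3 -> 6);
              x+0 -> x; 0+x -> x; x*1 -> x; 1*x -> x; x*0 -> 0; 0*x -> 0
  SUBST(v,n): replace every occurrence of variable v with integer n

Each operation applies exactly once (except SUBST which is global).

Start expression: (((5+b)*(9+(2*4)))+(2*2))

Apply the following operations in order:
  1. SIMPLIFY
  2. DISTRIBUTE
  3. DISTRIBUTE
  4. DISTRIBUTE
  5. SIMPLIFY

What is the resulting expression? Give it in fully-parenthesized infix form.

Start: (((5+b)*(9+(2*4)))+(2*2))
Apply SIMPLIFY at LRR (target: (2*4)): (((5+b)*(9+(2*4)))+(2*2)) -> (((5+b)*(9+8))+(2*2))
Apply DISTRIBUTE at L (target: ((5+b)*(9+8))): (((5+b)*(9+8))+(2*2)) -> ((((5+b)*9)+((5+b)*8))+(2*2))
Apply DISTRIBUTE at LL (target: ((5+b)*9)): ((((5+b)*9)+((5+b)*8))+(2*2)) -> ((((5*9)+(b*9))+((5+b)*8))+(2*2))
Apply DISTRIBUTE at LR (target: ((5+b)*8)): ((((5*9)+(b*9))+((5+b)*8))+(2*2)) -> ((((5*9)+(b*9))+((5*8)+(b*8)))+(2*2))
Apply SIMPLIFY at LLL (target: (5*9)): ((((5*9)+(b*9))+((5*8)+(b*8)))+(2*2)) -> (((45+(b*9))+((5*8)+(b*8)))+(2*2))

Answer: (((45+(b*9))+((5*8)+(b*8)))+(2*2))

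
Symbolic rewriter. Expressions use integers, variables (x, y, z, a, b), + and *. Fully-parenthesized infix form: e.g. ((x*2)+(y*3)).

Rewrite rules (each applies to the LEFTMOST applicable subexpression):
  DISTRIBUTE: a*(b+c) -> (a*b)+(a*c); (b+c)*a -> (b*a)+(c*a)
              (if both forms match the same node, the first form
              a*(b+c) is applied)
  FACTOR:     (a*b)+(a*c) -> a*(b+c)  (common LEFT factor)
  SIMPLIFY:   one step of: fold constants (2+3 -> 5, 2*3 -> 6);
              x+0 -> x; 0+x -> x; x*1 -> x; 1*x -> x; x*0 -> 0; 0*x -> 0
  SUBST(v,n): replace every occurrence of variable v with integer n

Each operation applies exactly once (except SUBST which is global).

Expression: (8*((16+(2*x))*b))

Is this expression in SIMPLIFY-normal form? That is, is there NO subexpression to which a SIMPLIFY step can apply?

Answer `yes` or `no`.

Answer: yes

Derivation:
Expression: (8*((16+(2*x))*b))
Scanning for simplifiable subexpressions (pre-order)...
  at root: (8*((16+(2*x))*b)) (not simplifiable)
  at R: ((16+(2*x))*b) (not simplifiable)
  at RL: (16+(2*x)) (not simplifiable)
  at RLR: (2*x) (not simplifiable)
Result: no simplifiable subexpression found -> normal form.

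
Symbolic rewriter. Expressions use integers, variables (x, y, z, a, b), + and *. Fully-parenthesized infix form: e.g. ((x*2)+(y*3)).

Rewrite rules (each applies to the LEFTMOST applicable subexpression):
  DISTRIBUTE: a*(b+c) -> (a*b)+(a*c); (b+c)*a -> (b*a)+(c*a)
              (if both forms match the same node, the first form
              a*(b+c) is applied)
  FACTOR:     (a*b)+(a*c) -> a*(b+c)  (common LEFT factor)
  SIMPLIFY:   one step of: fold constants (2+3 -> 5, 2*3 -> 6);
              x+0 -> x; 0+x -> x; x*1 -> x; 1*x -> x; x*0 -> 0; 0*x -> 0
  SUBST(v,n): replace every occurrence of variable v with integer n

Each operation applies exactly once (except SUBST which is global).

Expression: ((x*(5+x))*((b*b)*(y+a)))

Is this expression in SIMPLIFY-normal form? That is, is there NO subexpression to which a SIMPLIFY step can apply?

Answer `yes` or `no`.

Expression: ((x*(5+x))*((b*b)*(y+a)))
Scanning for simplifiable subexpressions (pre-order)...
  at root: ((x*(5+x))*((b*b)*(y+a))) (not simplifiable)
  at L: (x*(5+x)) (not simplifiable)
  at LR: (5+x) (not simplifiable)
  at R: ((b*b)*(y+a)) (not simplifiable)
  at RL: (b*b) (not simplifiable)
  at RR: (y+a) (not simplifiable)
Result: no simplifiable subexpression found -> normal form.

Answer: yes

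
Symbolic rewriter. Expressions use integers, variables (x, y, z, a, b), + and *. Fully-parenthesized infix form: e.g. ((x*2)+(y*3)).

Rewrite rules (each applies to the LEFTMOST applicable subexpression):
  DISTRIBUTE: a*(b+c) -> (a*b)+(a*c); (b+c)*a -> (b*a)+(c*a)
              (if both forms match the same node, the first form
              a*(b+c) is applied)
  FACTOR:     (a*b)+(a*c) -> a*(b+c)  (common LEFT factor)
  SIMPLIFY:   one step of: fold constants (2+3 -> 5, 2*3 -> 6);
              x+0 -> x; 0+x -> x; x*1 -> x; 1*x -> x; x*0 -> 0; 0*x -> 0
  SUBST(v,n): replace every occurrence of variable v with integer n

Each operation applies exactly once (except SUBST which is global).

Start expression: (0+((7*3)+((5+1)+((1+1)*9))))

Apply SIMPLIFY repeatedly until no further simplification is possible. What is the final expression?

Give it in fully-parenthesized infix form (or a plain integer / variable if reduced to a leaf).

Start: (0+((7*3)+((5+1)+((1+1)*9))))
Step 1: at root: (0+((7*3)+((5+1)+((1+1)*9)))) -> ((7*3)+((5+1)+((1+1)*9))); overall: (0+((7*3)+((5+1)+((1+1)*9)))) -> ((7*3)+((5+1)+((1+1)*9)))
Step 2: at L: (7*3) -> 21; overall: ((7*3)+((5+1)+((1+1)*9))) -> (21+((5+1)+((1+1)*9)))
Step 3: at RL: (5+1) -> 6; overall: (21+((5+1)+((1+1)*9))) -> (21+(6+((1+1)*9)))
Step 4: at RRL: (1+1) -> 2; overall: (21+(6+((1+1)*9))) -> (21+(6+(2*9)))
Step 5: at RR: (2*9) -> 18; overall: (21+(6+(2*9))) -> (21+(6+18))
Step 6: at R: (6+18) -> 24; overall: (21+(6+18)) -> (21+24)
Step 7: at root: (21+24) -> 45; overall: (21+24) -> 45
Fixed point: 45

Answer: 45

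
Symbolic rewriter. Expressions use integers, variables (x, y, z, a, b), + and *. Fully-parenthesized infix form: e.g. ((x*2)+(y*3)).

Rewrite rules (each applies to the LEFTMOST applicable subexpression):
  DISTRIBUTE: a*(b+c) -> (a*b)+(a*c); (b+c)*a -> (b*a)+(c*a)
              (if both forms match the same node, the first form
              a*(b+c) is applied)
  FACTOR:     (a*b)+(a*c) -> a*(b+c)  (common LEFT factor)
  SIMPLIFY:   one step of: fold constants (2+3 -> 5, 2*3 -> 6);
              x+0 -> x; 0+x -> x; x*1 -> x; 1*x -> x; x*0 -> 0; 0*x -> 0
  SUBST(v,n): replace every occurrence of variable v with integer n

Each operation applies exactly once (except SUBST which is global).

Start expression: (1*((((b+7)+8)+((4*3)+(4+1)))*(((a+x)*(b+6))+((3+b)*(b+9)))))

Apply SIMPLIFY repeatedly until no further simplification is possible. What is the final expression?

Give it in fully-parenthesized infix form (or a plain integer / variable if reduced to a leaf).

Answer: ((((b+7)+8)+17)*(((a+x)*(b+6))+((3+b)*(b+9))))

Derivation:
Start: (1*((((b+7)+8)+((4*3)+(4+1)))*(((a+x)*(b+6))+((3+b)*(b+9)))))
Step 1: at root: (1*((((b+7)+8)+((4*3)+(4+1)))*(((a+x)*(b+6))+((3+b)*(b+9))))) -> ((((b+7)+8)+((4*3)+(4+1)))*(((a+x)*(b+6))+((3+b)*(b+9)))); overall: (1*((((b+7)+8)+((4*3)+(4+1)))*(((a+x)*(b+6))+((3+b)*(b+9))))) -> ((((b+7)+8)+((4*3)+(4+1)))*(((a+x)*(b+6))+((3+b)*(b+9))))
Step 2: at LRL: (4*3) -> 12; overall: ((((b+7)+8)+((4*3)+(4+1)))*(((a+x)*(b+6))+((3+b)*(b+9)))) -> ((((b+7)+8)+(12+(4+1)))*(((a+x)*(b+6))+((3+b)*(b+9))))
Step 3: at LRR: (4+1) -> 5; overall: ((((b+7)+8)+(12+(4+1)))*(((a+x)*(b+6))+((3+b)*(b+9)))) -> ((((b+7)+8)+(12+5))*(((a+x)*(b+6))+((3+b)*(b+9))))
Step 4: at LR: (12+5) -> 17; overall: ((((b+7)+8)+(12+5))*(((a+x)*(b+6))+((3+b)*(b+9)))) -> ((((b+7)+8)+17)*(((a+x)*(b+6))+((3+b)*(b+9))))
Fixed point: ((((b+7)+8)+17)*(((a+x)*(b+6))+((3+b)*(b+9))))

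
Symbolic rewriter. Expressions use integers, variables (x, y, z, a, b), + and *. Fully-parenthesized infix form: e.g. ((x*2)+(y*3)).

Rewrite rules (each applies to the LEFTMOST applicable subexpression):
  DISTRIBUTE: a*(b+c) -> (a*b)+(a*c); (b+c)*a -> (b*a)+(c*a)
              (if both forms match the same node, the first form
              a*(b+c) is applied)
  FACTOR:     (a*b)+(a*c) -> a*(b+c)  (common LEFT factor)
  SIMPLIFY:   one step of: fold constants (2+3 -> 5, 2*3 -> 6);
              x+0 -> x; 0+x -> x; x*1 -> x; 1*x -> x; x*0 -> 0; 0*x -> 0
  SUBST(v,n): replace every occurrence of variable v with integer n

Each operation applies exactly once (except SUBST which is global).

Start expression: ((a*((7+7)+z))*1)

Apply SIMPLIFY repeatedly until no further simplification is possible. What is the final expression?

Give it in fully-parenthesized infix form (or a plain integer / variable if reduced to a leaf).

Start: ((a*((7+7)+z))*1)
Step 1: at root: ((a*((7+7)+z))*1) -> (a*((7+7)+z)); overall: ((a*((7+7)+z))*1) -> (a*((7+7)+z))
Step 2: at RL: (7+7) -> 14; overall: (a*((7+7)+z)) -> (a*(14+z))
Fixed point: (a*(14+z))

Answer: (a*(14+z))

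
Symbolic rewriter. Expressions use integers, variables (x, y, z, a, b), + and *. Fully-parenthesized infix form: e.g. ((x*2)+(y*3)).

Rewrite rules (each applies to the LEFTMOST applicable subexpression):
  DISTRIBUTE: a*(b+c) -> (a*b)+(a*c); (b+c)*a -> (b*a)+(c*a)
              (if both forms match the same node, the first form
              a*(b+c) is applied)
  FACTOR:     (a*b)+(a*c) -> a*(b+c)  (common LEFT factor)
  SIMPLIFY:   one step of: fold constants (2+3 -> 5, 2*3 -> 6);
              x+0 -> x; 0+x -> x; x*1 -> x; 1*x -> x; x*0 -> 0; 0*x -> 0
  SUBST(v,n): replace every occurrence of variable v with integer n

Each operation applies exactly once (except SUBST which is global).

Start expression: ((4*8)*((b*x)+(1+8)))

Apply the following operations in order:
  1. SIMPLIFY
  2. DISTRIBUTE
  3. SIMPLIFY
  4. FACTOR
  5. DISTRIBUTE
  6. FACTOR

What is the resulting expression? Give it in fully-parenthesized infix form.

Answer: (32*((b*x)+9))

Derivation:
Start: ((4*8)*((b*x)+(1+8)))
Apply SIMPLIFY at L (target: (4*8)): ((4*8)*((b*x)+(1+8))) -> (32*((b*x)+(1+8)))
Apply DISTRIBUTE at root (target: (32*((b*x)+(1+8)))): (32*((b*x)+(1+8))) -> ((32*(b*x))+(32*(1+8)))
Apply SIMPLIFY at RR (target: (1+8)): ((32*(b*x))+(32*(1+8))) -> ((32*(b*x))+(32*9))
Apply FACTOR at root (target: ((32*(b*x))+(32*9))): ((32*(b*x))+(32*9)) -> (32*((b*x)+9))
Apply DISTRIBUTE at root (target: (32*((b*x)+9))): (32*((b*x)+9)) -> ((32*(b*x))+(32*9))
Apply FACTOR at root (target: ((32*(b*x))+(32*9))): ((32*(b*x))+(32*9)) -> (32*((b*x)+9))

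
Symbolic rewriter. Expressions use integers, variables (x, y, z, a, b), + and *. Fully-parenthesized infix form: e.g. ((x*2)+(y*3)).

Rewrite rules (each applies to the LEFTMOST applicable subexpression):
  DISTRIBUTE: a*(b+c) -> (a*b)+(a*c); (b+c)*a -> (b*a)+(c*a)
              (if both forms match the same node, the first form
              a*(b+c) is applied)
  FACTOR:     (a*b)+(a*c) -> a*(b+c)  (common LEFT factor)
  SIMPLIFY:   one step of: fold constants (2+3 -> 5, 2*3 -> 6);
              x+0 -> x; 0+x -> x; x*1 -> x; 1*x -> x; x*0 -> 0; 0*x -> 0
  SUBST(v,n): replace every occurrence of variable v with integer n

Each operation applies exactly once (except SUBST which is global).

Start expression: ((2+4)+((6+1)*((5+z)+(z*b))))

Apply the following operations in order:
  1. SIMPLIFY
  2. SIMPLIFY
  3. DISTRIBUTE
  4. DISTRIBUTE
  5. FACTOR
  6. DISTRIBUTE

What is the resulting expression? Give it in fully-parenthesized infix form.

Answer: (6+(((7*5)+(7*z))+(7*(z*b))))

Derivation:
Start: ((2+4)+((6+1)*((5+z)+(z*b))))
Apply SIMPLIFY at L (target: (2+4)): ((2+4)+((6+1)*((5+z)+(z*b)))) -> (6+((6+1)*((5+z)+(z*b))))
Apply SIMPLIFY at RL (target: (6+1)): (6+((6+1)*((5+z)+(z*b)))) -> (6+(7*((5+z)+(z*b))))
Apply DISTRIBUTE at R (target: (7*((5+z)+(z*b)))): (6+(7*((5+z)+(z*b)))) -> (6+((7*(5+z))+(7*(z*b))))
Apply DISTRIBUTE at RL (target: (7*(5+z))): (6+((7*(5+z))+(7*(z*b)))) -> (6+(((7*5)+(7*z))+(7*(z*b))))
Apply FACTOR at RL (target: ((7*5)+(7*z))): (6+(((7*5)+(7*z))+(7*(z*b)))) -> (6+((7*(5+z))+(7*(z*b))))
Apply DISTRIBUTE at RL (target: (7*(5+z))): (6+((7*(5+z))+(7*(z*b)))) -> (6+(((7*5)+(7*z))+(7*(z*b))))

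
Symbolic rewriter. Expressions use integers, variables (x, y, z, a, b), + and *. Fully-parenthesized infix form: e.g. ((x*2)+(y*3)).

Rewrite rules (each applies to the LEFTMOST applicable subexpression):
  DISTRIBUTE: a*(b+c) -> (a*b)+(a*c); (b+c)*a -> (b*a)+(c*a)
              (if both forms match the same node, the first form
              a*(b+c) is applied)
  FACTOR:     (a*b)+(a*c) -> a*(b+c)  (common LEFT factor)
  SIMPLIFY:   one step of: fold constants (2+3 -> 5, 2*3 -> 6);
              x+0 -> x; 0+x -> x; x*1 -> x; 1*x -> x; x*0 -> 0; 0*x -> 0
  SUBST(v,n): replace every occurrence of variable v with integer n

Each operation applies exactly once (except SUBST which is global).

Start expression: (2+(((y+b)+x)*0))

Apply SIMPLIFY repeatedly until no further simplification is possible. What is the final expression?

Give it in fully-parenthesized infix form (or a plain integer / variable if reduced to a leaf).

Answer: 2

Derivation:
Start: (2+(((y+b)+x)*0))
Step 1: at R: (((y+b)+x)*0) -> 0; overall: (2+(((y+b)+x)*0)) -> (2+0)
Step 2: at root: (2+0) -> 2; overall: (2+0) -> 2
Fixed point: 2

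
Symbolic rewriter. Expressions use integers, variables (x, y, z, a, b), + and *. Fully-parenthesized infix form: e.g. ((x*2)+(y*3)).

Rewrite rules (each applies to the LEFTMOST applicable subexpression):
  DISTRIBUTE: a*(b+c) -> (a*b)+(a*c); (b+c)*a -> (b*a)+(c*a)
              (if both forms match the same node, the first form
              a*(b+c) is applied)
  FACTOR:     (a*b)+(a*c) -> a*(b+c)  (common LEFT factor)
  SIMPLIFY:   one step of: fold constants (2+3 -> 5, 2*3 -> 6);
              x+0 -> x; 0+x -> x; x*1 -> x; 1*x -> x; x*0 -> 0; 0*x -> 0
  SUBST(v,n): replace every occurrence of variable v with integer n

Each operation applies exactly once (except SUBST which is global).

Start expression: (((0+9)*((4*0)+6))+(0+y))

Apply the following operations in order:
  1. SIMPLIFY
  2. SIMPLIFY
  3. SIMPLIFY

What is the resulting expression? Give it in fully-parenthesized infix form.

Start: (((0+9)*((4*0)+6))+(0+y))
Apply SIMPLIFY at LL (target: (0+9)): (((0+9)*((4*0)+6))+(0+y)) -> ((9*((4*0)+6))+(0+y))
Apply SIMPLIFY at LRL (target: (4*0)): ((9*((4*0)+6))+(0+y)) -> ((9*(0+6))+(0+y))
Apply SIMPLIFY at LR (target: (0+6)): ((9*(0+6))+(0+y)) -> ((9*6)+(0+y))

Answer: ((9*6)+(0+y))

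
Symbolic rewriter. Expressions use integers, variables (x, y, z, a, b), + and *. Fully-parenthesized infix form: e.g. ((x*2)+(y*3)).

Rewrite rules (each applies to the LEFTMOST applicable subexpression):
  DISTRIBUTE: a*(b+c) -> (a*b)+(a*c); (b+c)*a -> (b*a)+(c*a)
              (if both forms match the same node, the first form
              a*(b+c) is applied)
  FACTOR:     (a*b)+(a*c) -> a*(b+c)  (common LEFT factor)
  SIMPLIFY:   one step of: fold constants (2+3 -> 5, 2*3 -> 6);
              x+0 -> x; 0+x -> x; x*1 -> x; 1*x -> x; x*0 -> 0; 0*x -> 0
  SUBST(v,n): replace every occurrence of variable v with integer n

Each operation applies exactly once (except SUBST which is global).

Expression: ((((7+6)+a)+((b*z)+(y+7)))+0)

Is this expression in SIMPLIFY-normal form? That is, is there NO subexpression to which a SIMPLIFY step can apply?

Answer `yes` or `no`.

Answer: no

Derivation:
Expression: ((((7+6)+a)+((b*z)+(y+7)))+0)
Scanning for simplifiable subexpressions (pre-order)...
  at root: ((((7+6)+a)+((b*z)+(y+7)))+0) (SIMPLIFIABLE)
  at L: (((7+6)+a)+((b*z)+(y+7))) (not simplifiable)
  at LL: ((7+6)+a) (not simplifiable)
  at LLL: (7+6) (SIMPLIFIABLE)
  at LR: ((b*z)+(y+7)) (not simplifiable)
  at LRL: (b*z) (not simplifiable)
  at LRR: (y+7) (not simplifiable)
Found simplifiable subexpr at path root: ((((7+6)+a)+((b*z)+(y+7)))+0)
One SIMPLIFY step would give: (((7+6)+a)+((b*z)+(y+7)))
-> NOT in normal form.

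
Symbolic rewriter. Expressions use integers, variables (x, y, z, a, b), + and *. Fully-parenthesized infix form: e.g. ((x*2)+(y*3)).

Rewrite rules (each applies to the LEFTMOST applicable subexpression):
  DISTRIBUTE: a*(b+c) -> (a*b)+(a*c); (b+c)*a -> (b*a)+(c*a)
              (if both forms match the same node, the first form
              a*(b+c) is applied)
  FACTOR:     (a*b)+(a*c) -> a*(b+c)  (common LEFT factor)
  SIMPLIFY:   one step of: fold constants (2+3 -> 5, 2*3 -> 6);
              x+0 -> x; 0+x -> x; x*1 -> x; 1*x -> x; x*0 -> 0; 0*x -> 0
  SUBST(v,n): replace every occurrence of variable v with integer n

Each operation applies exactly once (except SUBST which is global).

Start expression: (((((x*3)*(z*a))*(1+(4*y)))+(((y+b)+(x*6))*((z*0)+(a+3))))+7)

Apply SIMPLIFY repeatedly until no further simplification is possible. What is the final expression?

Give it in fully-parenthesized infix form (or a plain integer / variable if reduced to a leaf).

Start: (((((x*3)*(z*a))*(1+(4*y)))+(((y+b)+(x*6))*((z*0)+(a+3))))+7)
Step 1: at LRRL: (z*0) -> 0; overall: (((((x*3)*(z*a))*(1+(4*y)))+(((y+b)+(x*6))*((z*0)+(a+3))))+7) -> (((((x*3)*(z*a))*(1+(4*y)))+(((y+b)+(x*6))*(0+(a+3))))+7)
Step 2: at LRR: (0+(a+3)) -> (a+3); overall: (((((x*3)*(z*a))*(1+(4*y)))+(((y+b)+(x*6))*(0+(a+3))))+7) -> (((((x*3)*(z*a))*(1+(4*y)))+(((y+b)+(x*6))*(a+3)))+7)
Fixed point: (((((x*3)*(z*a))*(1+(4*y)))+(((y+b)+(x*6))*(a+3)))+7)

Answer: (((((x*3)*(z*a))*(1+(4*y)))+(((y+b)+(x*6))*(a+3)))+7)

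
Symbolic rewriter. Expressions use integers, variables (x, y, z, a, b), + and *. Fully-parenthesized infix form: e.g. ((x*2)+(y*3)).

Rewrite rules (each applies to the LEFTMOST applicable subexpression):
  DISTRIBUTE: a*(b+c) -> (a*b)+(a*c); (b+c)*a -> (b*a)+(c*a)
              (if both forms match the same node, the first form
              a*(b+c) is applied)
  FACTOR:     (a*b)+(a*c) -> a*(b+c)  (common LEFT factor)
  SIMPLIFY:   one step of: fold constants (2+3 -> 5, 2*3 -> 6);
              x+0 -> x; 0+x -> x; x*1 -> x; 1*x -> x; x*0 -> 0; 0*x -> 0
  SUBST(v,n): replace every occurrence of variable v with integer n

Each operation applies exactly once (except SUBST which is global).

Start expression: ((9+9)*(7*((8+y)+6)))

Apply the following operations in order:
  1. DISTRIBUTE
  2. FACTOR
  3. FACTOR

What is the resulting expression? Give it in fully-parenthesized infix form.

Answer: (9*(7*(((8+y)+6)+((8+y)+6))))

Derivation:
Start: ((9+9)*(7*((8+y)+6)))
Apply DISTRIBUTE at root (target: ((9+9)*(7*((8+y)+6)))): ((9+9)*(7*((8+y)+6))) -> ((9*(7*((8+y)+6)))+(9*(7*((8+y)+6))))
Apply FACTOR at root (target: ((9*(7*((8+y)+6)))+(9*(7*((8+y)+6))))): ((9*(7*((8+y)+6)))+(9*(7*((8+y)+6)))) -> (9*((7*((8+y)+6))+(7*((8+y)+6))))
Apply FACTOR at R (target: ((7*((8+y)+6))+(7*((8+y)+6)))): (9*((7*((8+y)+6))+(7*((8+y)+6)))) -> (9*(7*(((8+y)+6)+((8+y)+6))))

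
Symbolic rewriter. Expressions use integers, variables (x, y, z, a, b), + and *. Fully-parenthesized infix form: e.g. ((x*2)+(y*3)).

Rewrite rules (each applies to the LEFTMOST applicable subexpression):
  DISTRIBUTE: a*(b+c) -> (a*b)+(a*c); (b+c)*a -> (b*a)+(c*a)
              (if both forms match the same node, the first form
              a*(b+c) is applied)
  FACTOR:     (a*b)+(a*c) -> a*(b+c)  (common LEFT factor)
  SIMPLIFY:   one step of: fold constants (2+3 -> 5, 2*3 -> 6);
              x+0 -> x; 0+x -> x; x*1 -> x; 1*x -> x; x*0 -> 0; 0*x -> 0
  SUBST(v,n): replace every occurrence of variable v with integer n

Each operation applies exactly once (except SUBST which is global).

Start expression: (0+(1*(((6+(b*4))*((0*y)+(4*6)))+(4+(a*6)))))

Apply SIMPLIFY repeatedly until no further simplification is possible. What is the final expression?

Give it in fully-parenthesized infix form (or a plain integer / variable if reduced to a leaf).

Start: (0+(1*(((6+(b*4))*((0*y)+(4*6)))+(4+(a*6)))))
Step 1: at root: (0+(1*(((6+(b*4))*((0*y)+(4*6)))+(4+(a*6))))) -> (1*(((6+(b*4))*((0*y)+(4*6)))+(4+(a*6)))); overall: (0+(1*(((6+(b*4))*((0*y)+(4*6)))+(4+(a*6))))) -> (1*(((6+(b*4))*((0*y)+(4*6)))+(4+(a*6))))
Step 2: at root: (1*(((6+(b*4))*((0*y)+(4*6)))+(4+(a*6)))) -> (((6+(b*4))*((0*y)+(4*6)))+(4+(a*6))); overall: (1*(((6+(b*4))*((0*y)+(4*6)))+(4+(a*6)))) -> (((6+(b*4))*((0*y)+(4*6)))+(4+(a*6)))
Step 3: at LRL: (0*y) -> 0; overall: (((6+(b*4))*((0*y)+(4*6)))+(4+(a*6))) -> (((6+(b*4))*(0+(4*6)))+(4+(a*6)))
Step 4: at LR: (0+(4*6)) -> (4*6); overall: (((6+(b*4))*(0+(4*6)))+(4+(a*6))) -> (((6+(b*4))*(4*6))+(4+(a*6)))
Step 5: at LR: (4*6) -> 24; overall: (((6+(b*4))*(4*6))+(4+(a*6))) -> (((6+(b*4))*24)+(4+(a*6)))
Fixed point: (((6+(b*4))*24)+(4+(a*6)))

Answer: (((6+(b*4))*24)+(4+(a*6)))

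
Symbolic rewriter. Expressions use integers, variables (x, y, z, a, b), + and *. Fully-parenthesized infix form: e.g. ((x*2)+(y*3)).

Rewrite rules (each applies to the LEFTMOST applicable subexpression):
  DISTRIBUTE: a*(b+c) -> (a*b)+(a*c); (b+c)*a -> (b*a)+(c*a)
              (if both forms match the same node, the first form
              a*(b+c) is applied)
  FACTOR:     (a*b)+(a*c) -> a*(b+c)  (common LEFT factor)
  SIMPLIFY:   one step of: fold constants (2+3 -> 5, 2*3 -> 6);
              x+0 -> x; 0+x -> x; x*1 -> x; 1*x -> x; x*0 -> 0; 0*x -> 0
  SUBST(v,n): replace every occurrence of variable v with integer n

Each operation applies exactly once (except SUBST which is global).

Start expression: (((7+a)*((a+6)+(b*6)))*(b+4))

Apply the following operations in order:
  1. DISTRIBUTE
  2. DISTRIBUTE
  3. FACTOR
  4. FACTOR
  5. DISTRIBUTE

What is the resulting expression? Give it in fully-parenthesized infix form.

Answer: ((((7+a)*((a+6)+(b*6)))*b)+(((7+a)*((a+6)+(b*6)))*4))

Derivation:
Start: (((7+a)*((a+6)+(b*6)))*(b+4))
Apply DISTRIBUTE at root (target: (((7+a)*((a+6)+(b*6)))*(b+4))): (((7+a)*((a+6)+(b*6)))*(b+4)) -> ((((7+a)*((a+6)+(b*6)))*b)+(((7+a)*((a+6)+(b*6)))*4))
Apply DISTRIBUTE at LL (target: ((7+a)*((a+6)+(b*6)))): ((((7+a)*((a+6)+(b*6)))*b)+(((7+a)*((a+6)+(b*6)))*4)) -> (((((7+a)*(a+6))+((7+a)*(b*6)))*b)+(((7+a)*((a+6)+(b*6)))*4))
Apply FACTOR at LL (target: (((7+a)*(a+6))+((7+a)*(b*6)))): (((((7+a)*(a+6))+((7+a)*(b*6)))*b)+(((7+a)*((a+6)+(b*6)))*4)) -> ((((7+a)*((a+6)+(b*6)))*b)+(((7+a)*((a+6)+(b*6)))*4))
Apply FACTOR at root (target: ((((7+a)*((a+6)+(b*6)))*b)+(((7+a)*((a+6)+(b*6)))*4))): ((((7+a)*((a+6)+(b*6)))*b)+(((7+a)*((a+6)+(b*6)))*4)) -> (((7+a)*((a+6)+(b*6)))*(b+4))
Apply DISTRIBUTE at root (target: (((7+a)*((a+6)+(b*6)))*(b+4))): (((7+a)*((a+6)+(b*6)))*(b+4)) -> ((((7+a)*((a+6)+(b*6)))*b)+(((7+a)*((a+6)+(b*6)))*4))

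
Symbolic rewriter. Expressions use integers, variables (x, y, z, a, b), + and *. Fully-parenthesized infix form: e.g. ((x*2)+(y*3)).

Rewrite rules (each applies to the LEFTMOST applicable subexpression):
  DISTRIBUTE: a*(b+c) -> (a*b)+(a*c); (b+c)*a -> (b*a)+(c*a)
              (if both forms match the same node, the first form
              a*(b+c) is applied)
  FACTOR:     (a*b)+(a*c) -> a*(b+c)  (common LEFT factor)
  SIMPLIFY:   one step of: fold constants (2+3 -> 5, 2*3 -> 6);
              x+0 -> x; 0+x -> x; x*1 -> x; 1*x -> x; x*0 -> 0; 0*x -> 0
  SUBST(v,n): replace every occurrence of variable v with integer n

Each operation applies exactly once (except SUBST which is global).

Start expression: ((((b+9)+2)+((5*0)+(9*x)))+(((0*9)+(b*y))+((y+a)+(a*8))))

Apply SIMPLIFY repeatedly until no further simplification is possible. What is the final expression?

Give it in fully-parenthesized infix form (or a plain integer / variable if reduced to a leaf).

Answer: ((((b+9)+2)+(9*x))+((b*y)+((y+a)+(a*8))))

Derivation:
Start: ((((b+9)+2)+((5*0)+(9*x)))+(((0*9)+(b*y))+((y+a)+(a*8))))
Step 1: at LRL: (5*0) -> 0; overall: ((((b+9)+2)+((5*0)+(9*x)))+(((0*9)+(b*y))+((y+a)+(a*8)))) -> ((((b+9)+2)+(0+(9*x)))+(((0*9)+(b*y))+((y+a)+(a*8))))
Step 2: at LR: (0+(9*x)) -> (9*x); overall: ((((b+9)+2)+(0+(9*x)))+(((0*9)+(b*y))+((y+a)+(a*8)))) -> ((((b+9)+2)+(9*x))+(((0*9)+(b*y))+((y+a)+(a*8))))
Step 3: at RLL: (0*9) -> 0; overall: ((((b+9)+2)+(9*x))+(((0*9)+(b*y))+((y+a)+(a*8)))) -> ((((b+9)+2)+(9*x))+((0+(b*y))+((y+a)+(a*8))))
Step 4: at RL: (0+(b*y)) -> (b*y); overall: ((((b+9)+2)+(9*x))+((0+(b*y))+((y+a)+(a*8)))) -> ((((b+9)+2)+(9*x))+((b*y)+((y+a)+(a*8))))
Fixed point: ((((b+9)+2)+(9*x))+((b*y)+((y+a)+(a*8))))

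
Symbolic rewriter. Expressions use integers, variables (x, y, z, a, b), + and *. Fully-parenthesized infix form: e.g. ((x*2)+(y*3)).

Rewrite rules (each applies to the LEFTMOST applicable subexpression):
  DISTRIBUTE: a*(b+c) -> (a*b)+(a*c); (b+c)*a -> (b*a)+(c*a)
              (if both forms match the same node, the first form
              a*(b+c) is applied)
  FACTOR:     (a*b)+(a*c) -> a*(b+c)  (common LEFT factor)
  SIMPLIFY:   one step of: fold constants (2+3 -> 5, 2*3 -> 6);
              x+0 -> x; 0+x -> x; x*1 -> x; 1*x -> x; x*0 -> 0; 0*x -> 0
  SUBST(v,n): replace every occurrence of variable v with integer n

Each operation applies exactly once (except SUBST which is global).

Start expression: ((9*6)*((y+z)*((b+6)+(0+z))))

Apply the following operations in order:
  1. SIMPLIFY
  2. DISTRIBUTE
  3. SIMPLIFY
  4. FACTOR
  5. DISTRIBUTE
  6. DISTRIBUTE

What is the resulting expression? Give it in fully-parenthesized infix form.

Answer: ((54*((y+z)*(b+6)))+(54*((y+z)*z)))

Derivation:
Start: ((9*6)*((y+z)*((b+6)+(0+z))))
Apply SIMPLIFY at L (target: (9*6)): ((9*6)*((y+z)*((b+6)+(0+z)))) -> (54*((y+z)*((b+6)+(0+z))))
Apply DISTRIBUTE at R (target: ((y+z)*((b+6)+(0+z)))): (54*((y+z)*((b+6)+(0+z)))) -> (54*(((y+z)*(b+6))+((y+z)*(0+z))))
Apply SIMPLIFY at RRR (target: (0+z)): (54*(((y+z)*(b+6))+((y+z)*(0+z)))) -> (54*(((y+z)*(b+6))+((y+z)*z)))
Apply FACTOR at R (target: (((y+z)*(b+6))+((y+z)*z))): (54*(((y+z)*(b+6))+((y+z)*z))) -> (54*((y+z)*((b+6)+z)))
Apply DISTRIBUTE at R (target: ((y+z)*((b+6)+z))): (54*((y+z)*((b+6)+z))) -> (54*(((y+z)*(b+6))+((y+z)*z)))
Apply DISTRIBUTE at root (target: (54*(((y+z)*(b+6))+((y+z)*z)))): (54*(((y+z)*(b+6))+((y+z)*z))) -> ((54*((y+z)*(b+6)))+(54*((y+z)*z)))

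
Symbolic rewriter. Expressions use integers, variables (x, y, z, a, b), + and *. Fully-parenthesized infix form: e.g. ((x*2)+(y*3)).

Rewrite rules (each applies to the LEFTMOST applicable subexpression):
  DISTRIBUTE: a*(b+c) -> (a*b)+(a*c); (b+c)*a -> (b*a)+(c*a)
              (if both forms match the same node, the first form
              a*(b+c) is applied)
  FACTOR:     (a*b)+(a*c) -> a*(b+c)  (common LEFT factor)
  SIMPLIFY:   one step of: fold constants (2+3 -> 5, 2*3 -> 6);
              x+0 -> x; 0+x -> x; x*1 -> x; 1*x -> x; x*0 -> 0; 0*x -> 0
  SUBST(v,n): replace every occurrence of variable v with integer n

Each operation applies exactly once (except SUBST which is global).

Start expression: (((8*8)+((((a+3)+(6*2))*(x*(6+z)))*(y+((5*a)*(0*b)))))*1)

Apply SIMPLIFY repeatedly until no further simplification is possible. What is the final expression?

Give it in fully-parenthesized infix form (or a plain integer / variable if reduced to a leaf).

Start: (((8*8)+((((a+3)+(6*2))*(x*(6+z)))*(y+((5*a)*(0*b)))))*1)
Step 1: at root: (((8*8)+((((a+3)+(6*2))*(x*(6+z)))*(y+((5*a)*(0*b)))))*1) -> ((8*8)+((((a+3)+(6*2))*(x*(6+z)))*(y+((5*a)*(0*b))))); overall: (((8*8)+((((a+3)+(6*2))*(x*(6+z)))*(y+((5*a)*(0*b)))))*1) -> ((8*8)+((((a+3)+(6*2))*(x*(6+z)))*(y+((5*a)*(0*b)))))
Step 2: at L: (8*8) -> 64; overall: ((8*8)+((((a+3)+(6*2))*(x*(6+z)))*(y+((5*a)*(0*b))))) -> (64+((((a+3)+(6*2))*(x*(6+z)))*(y+((5*a)*(0*b)))))
Step 3: at RLLR: (6*2) -> 12; overall: (64+((((a+3)+(6*2))*(x*(6+z)))*(y+((5*a)*(0*b))))) -> (64+((((a+3)+12)*(x*(6+z)))*(y+((5*a)*(0*b)))))
Step 4: at RRRR: (0*b) -> 0; overall: (64+((((a+3)+12)*(x*(6+z)))*(y+((5*a)*(0*b))))) -> (64+((((a+3)+12)*(x*(6+z)))*(y+((5*a)*0))))
Step 5: at RRR: ((5*a)*0) -> 0; overall: (64+((((a+3)+12)*(x*(6+z)))*(y+((5*a)*0)))) -> (64+((((a+3)+12)*(x*(6+z)))*(y+0)))
Step 6: at RR: (y+0) -> y; overall: (64+((((a+3)+12)*(x*(6+z)))*(y+0))) -> (64+((((a+3)+12)*(x*(6+z)))*y))
Fixed point: (64+((((a+3)+12)*(x*(6+z)))*y))

Answer: (64+((((a+3)+12)*(x*(6+z)))*y))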